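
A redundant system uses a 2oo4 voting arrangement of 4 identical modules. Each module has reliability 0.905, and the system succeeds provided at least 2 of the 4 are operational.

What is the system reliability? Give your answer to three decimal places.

0.997

R = Σ_{i=2}^{4} C(4,i) p^i (1−p)^{4−i} with p = 0.905
C(4,2)·0.905^2·0.095^2 = 0.04435
C(4,3)·0.905^3·0.095^1 = 0.28166
C(4,4)·0.905^4·0.095^0 = 0.67080
Sum = 0.997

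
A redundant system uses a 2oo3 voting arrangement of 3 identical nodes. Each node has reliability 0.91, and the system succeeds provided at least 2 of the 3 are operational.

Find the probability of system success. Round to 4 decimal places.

0.9772

R = Σ_{i=2}^{3} C(3,i) p^i (1−p)^{3−i} with p = 0.91
C(3,2)·0.91^2·0.09^1 = 0.223587
C(3,3)·0.91^3·0.09^0 = 0.753571
Sum = 0.9772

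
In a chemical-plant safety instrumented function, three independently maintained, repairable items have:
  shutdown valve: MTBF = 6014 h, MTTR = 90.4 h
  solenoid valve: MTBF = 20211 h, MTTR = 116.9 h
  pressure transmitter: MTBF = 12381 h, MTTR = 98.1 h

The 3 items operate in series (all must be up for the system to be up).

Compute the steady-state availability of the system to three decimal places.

0.972

A(shutdown valve) = MTBF/(MTBF+MTTR) = 6014/(6014+90.4) = 0.985191
A(solenoid valve) = MTBF/(MTBF+MTTR) = 20211/(20211+116.9) = 0.994249
A(pressure transmitter) = MTBF/(MTBF+MTTR) = 12381/(12381+98.1) = 0.992139
Series availability: 0.985191 × 0.994249 × 0.992139 = 0.972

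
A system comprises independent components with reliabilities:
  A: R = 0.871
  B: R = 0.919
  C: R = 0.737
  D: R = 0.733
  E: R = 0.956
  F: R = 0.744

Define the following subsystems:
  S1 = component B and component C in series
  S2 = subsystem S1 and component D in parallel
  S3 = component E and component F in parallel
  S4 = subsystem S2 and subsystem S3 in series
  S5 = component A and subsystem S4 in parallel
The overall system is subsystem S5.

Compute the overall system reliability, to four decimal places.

Series (B and C): 0.919000 × 0.737000 = 0.677303
Parallel ([0.677303] and D): 1 − (1 − 0.677303)(1 − 0.733000) = 0.913840
Parallel (E and F): 1 − (1 − 0.956000)(1 − 0.744000) = 0.988736
Series ([0.913840] and [0.988736]): 0.913840 × 0.988736 = 0.903547
Parallel (A and [0.903547]): 1 − (1 − 0.871000)(1 − 0.903547) = 0.9876

0.9876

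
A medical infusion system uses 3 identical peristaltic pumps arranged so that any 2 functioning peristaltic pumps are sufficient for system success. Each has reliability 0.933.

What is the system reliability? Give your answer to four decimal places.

0.9871

R = Σ_{i=2}^{3} C(3,i) p^i (1−p)^{3−i} with p = 0.933
C(3,2)·0.933^2·0.067^1 = 0.174968
C(3,3)·0.933^3·0.067^0 = 0.812166
Sum = 0.9871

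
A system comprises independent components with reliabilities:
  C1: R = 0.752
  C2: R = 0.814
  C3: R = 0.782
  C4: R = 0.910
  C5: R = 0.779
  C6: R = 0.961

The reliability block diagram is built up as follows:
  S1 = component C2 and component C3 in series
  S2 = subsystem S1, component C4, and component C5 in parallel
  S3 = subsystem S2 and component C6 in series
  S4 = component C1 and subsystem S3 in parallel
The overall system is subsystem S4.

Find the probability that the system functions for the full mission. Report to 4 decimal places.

Series (C2 and C3): 0.814000 × 0.782000 = 0.636548
Parallel ([0.636548], C4, and C5): 1 − (1 − 0.636548)(1 − 0.910000)(1 − 0.779000) = 0.992771
Series ([0.992771] and C6): 0.992771 × 0.961000 = 0.954053
Parallel (C1 and [0.954053]): 1 − (1 − 0.752000)(1 − 0.954053) = 0.9886

0.9886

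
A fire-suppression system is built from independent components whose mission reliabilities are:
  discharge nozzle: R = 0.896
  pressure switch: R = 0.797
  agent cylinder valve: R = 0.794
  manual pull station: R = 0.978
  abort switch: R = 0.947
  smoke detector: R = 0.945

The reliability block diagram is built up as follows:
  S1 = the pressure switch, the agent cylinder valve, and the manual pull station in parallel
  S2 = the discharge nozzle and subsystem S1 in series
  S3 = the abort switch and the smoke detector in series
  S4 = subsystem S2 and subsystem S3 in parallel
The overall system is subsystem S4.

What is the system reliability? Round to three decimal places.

Parallel (pressure switch, agent cylinder valve, and manual pull station): 1 − (1 − 0.79700)(1 − 0.79400)(1 − 0.97800) = 0.99908
Series (discharge nozzle and [0.99908]): 0.89600 × 0.99908 = 0.89518
Series (abort switch and smoke detector): 0.94700 × 0.94500 = 0.89492
Parallel ([0.89518] and [0.89492]): 1 − (1 − 0.89518)(1 − 0.89492) = 0.989

0.989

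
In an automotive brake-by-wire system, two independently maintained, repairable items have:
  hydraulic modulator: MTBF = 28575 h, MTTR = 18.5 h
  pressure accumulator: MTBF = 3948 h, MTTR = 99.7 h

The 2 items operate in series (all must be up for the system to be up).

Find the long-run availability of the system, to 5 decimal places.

0.97474

A(hydraulic modulator) = MTBF/(MTBF+MTTR) = 28575/(28575+18.5) = 0.999353
A(pressure accumulator) = MTBF/(MTBF+MTTR) = 3948/(3948+99.7) = 0.975369
Series availability: 0.999353 × 0.975369 = 0.97474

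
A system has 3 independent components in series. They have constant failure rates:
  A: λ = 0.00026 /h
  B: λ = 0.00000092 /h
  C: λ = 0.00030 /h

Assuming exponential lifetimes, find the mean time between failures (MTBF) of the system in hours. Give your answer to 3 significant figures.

Series of exponential components: λ_sys = Σ λ_i
λ_sys = 0.00026 + 0.00000092 + 0.00030 = 5.6092e-04 /h
MTBF = 1 / λ_sys = 1780 h

1780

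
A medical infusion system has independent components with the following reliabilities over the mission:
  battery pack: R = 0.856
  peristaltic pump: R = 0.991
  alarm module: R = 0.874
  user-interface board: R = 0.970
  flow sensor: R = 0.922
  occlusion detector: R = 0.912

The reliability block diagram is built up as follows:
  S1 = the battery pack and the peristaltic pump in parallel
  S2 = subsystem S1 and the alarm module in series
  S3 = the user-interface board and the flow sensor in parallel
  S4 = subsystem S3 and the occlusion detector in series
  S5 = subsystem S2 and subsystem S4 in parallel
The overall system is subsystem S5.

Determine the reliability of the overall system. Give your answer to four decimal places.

0.9885

Parallel (battery pack and peristaltic pump): 1 − (1 − 0.856000)(1 − 0.991000) = 0.998704
Series ([0.998704] and alarm module): 0.998704 × 0.874000 = 0.872867
Parallel (user-interface board and flow sensor): 1 − (1 − 0.970000)(1 − 0.922000) = 0.997660
Series ([0.997660] and occlusion detector): 0.997660 × 0.912000 = 0.909866
Parallel ([0.872867] and [0.909866]): 1 − (1 − 0.872867)(1 − 0.909866) = 0.9885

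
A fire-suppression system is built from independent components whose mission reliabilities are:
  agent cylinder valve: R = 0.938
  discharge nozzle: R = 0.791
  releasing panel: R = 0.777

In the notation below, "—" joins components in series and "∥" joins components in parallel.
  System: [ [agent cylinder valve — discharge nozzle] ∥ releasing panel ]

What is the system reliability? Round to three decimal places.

0.942

Series (agent cylinder valve and discharge nozzle): 0.93800 × 0.79100 = 0.74196
Parallel ([0.74196] and releasing panel): 1 − (1 − 0.74196)(1 − 0.77700) = 0.942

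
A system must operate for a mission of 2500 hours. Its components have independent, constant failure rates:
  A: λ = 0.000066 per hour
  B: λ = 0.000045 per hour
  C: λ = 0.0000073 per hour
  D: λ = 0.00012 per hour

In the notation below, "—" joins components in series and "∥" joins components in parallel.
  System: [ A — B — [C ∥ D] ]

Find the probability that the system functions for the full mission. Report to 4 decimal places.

0.7541

R(A) = exp(−0.000066 × 2500) = 0.847894
R(B) = exp(−0.000045 × 2500) = 0.893597
R(C) = exp(−0.0000073 × 2500) = 0.981916
R(D) = exp(−0.00012 × 2500) = 0.740818
Parallel (C and D): 1 − (1 − 0.981916)(1 − 0.740818) = 0.995313
Series (A, B, and [0.995313]): 0.847894 × 0.893597 × 0.995313 = 0.7541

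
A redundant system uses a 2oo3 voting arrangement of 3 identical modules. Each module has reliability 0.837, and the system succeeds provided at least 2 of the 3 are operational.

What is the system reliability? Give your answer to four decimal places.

R = Σ_{i=2}^{3} C(3,i) p^i (1−p)^{3−i} with p = 0.837
C(3,2)·0.837^2·0.163^1 = 0.342578
C(3,3)·0.837^3·0.163^0 = 0.586376
Sum = 0.9290

0.9290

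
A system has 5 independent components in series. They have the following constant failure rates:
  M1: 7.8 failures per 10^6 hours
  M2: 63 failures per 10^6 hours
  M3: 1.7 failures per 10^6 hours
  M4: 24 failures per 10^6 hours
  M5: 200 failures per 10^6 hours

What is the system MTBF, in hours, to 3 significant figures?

Series of exponential components: λ_sys = Σ λ_i
λ_sys = 0.0000078 + 0.000063 + 0.0000017 + 0.000024 + 0.00020 = 2.9650e-04 /h
MTBF = 1 / λ_sys = 3370 h

3370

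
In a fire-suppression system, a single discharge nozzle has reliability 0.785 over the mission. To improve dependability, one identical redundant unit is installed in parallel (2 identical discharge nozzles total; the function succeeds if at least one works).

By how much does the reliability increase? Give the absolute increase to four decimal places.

R_before = 0.785
R_after = 1 − (1 − 0.785)^2 = 0.9538
ΔR = 0.9538 − 0.785 = 0.1688

0.1688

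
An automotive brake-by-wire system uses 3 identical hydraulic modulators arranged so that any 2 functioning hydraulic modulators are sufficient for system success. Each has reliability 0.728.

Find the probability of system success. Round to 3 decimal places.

0.818

R = Σ_{i=2}^{3} C(3,i) p^i (1−p)^{3−i} with p = 0.728
C(3,2)·0.728^2·0.272^1 = 0.43247
C(3,3)·0.728^3·0.272^0 = 0.38583
Sum = 0.818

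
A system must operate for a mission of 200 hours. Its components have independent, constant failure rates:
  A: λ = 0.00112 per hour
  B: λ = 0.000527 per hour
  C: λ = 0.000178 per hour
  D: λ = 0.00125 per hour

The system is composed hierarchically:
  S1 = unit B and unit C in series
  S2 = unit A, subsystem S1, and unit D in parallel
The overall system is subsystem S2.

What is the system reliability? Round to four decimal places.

R(A) = exp(−0.00112 × 200) = 0.799315
R(B) = exp(−0.000527 × 200) = 0.899964
R(C) = exp(−0.000178 × 200) = 0.965026
R(D) = exp(−0.00125 × 200) = 0.778801
Series (B and C): 0.899964 × 0.965026 = 0.868489
Parallel (A, [0.868489], and D): 1 − (1 − 0.799315)(1 − 0.868489)(1 − 0.778801) = 0.9942

0.9942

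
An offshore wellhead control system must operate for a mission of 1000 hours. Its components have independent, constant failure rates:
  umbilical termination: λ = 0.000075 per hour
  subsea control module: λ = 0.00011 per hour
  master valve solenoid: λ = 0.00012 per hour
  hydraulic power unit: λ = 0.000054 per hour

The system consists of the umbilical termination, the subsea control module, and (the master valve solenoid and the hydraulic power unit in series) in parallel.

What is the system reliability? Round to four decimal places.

0.9988

R(umbilical termination) = exp(−0.000075 × 1000) = 0.927743
R(subsea control module) = exp(−0.00011 × 1000) = 0.895834
R(master valve solenoid) = exp(−0.00012 × 1000) = 0.886920
R(hydraulic power unit) = exp(−0.000054 × 1000) = 0.947432
Series (master valve solenoid and hydraulic power unit): 0.886920 × 0.947432 = 0.840296
Parallel (umbilical termination, subsea control module, and [0.840296]): 1 − (1 − 0.927743)(1 − 0.895834)(1 − 0.840296) = 0.9988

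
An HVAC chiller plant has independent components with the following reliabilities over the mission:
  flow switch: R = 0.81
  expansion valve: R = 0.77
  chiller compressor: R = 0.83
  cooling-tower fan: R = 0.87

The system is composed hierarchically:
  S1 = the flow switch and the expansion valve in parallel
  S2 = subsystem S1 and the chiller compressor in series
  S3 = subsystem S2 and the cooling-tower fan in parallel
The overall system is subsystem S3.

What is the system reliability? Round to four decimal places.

0.9732

Parallel (flow switch and expansion valve): 1 − (1 − 0.810000)(1 − 0.770000) = 0.956300
Series ([0.956300] and chiller compressor): 0.956300 × 0.830000 = 0.793729
Parallel ([0.793729] and cooling-tower fan): 1 − (1 − 0.793729)(1 − 0.870000) = 0.9732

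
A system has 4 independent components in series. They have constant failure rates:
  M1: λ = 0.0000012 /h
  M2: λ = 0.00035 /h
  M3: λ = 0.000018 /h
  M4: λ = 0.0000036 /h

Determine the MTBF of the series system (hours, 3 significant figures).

2680

Series of exponential components: λ_sys = Σ λ_i
λ_sys = 0.0000012 + 0.00035 + 0.000018 + 0.0000036 = 3.7280e-04 /h
MTBF = 1 / λ_sys = 2680 h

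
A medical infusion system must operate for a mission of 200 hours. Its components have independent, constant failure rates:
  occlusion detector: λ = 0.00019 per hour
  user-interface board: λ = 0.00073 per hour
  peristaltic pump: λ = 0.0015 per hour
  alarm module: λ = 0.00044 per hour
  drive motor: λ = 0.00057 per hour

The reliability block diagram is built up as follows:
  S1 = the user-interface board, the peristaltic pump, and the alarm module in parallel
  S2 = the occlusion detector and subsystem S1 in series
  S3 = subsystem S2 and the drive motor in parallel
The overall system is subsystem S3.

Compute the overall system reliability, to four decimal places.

R(occlusion detector) = exp(−0.00019 × 200) = 0.962713
R(user-interface board) = exp(−0.00073 × 200) = 0.864158
R(peristaltic pump) = exp(−0.0015 × 200) = 0.740818
R(alarm module) = exp(−0.00044 × 200) = 0.915761
R(drive motor) = exp(−0.00057 × 200) = 0.892258
Parallel (user-interface board, peristaltic pump, and alarm module): 1 − (1 − 0.864158)(1 − 0.740818)(1 − 0.915761) = 0.997034
Series (occlusion detector and [0.997034]): 0.962713 × 0.997034 = 0.959858
Parallel ([0.959858] and drive motor): 1 − (1 − 0.959858)(1 − 0.892258) = 0.9957

0.9957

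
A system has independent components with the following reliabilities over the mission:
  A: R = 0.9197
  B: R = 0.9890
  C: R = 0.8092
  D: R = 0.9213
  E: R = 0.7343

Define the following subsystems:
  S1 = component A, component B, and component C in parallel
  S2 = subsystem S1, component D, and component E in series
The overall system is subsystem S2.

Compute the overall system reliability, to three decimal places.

Parallel (A, B, and C): 1 − (1 − 0.91970)(1 − 0.98900)(1 − 0.80920) = 0.99983
Series ([0.99983], D, and E): 0.99983 × 0.92130 × 0.73430 = 0.676

0.676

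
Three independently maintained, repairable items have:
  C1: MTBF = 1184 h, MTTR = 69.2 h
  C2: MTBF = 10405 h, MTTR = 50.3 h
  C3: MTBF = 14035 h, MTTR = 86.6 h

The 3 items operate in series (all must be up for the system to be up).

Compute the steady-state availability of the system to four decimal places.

0.9345

A(C1) = MTBF/(MTBF+MTTR) = 1184/(1184+69.2) = 0.944781
A(C2) = MTBF/(MTBF+MTTR) = 10405/(10405+50.3) = 0.995189
A(C3) = MTBF/(MTBF+MTTR) = 14035/(14035+86.6) = 0.993868
Series availability: 0.944781 × 0.995189 × 0.993868 = 0.9345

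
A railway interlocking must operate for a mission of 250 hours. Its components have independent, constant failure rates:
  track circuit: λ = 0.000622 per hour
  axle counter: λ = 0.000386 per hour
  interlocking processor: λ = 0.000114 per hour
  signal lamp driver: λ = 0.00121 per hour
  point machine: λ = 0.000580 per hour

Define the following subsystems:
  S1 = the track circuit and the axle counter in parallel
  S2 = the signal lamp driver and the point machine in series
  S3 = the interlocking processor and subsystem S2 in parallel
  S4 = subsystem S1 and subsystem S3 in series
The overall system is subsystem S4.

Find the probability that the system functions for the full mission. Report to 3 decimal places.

R(track circuit) = exp(−0.000622 × 250) = 0.85599
R(axle counter) = exp(−0.000386 × 250) = 0.90801
R(interlocking processor) = exp(−0.000114 × 250) = 0.97190
R(signal lamp driver) = exp(−0.00121 × 250) = 0.73897
R(point machine) = exp(−0.000580 × 250) = 0.86502
Parallel (track circuit and axle counter): 1 − (1 − 0.85599)(1 − 0.90801) = 0.98675
Series (signal lamp driver and point machine): 0.73897 × 0.86502 = 0.63922
Parallel (interlocking processor and [0.63922]): 1 − (1 − 0.97190)(1 − 0.63922) = 0.98986
Series ([0.98675] and [0.98986]): 0.98675 × 0.98986 = 0.977

0.977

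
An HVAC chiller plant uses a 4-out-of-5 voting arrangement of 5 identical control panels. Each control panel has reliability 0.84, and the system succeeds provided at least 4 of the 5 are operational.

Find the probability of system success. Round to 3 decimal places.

0.817

R = Σ_{i=4}^{5} C(5,i) p^i (1−p)^{5−i} with p = 0.84
C(5,4)·0.84^4·0.16^1 = 0.39830
C(5,5)·0.84^5·0.16^0 = 0.41821
Sum = 0.817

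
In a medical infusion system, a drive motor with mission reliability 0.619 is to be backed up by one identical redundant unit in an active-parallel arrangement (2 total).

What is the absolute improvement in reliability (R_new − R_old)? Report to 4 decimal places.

0.2358

R_before = 0.619
R_after = 1 − (1 − 0.619)^2 = 0.8548
ΔR = 0.8548 − 0.619 = 0.2358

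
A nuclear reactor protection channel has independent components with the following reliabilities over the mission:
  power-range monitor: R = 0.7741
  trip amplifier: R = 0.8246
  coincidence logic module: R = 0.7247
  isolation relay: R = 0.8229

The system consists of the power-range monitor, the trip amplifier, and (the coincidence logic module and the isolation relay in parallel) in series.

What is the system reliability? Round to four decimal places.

Parallel (coincidence logic module and isolation relay): 1 − (1 − 0.724700)(1 − 0.822900) = 0.951244
Series (power-range monitor, trip amplifier, and [0.951244]): 0.774100 × 0.824600 × 0.951244 = 0.6072

0.6072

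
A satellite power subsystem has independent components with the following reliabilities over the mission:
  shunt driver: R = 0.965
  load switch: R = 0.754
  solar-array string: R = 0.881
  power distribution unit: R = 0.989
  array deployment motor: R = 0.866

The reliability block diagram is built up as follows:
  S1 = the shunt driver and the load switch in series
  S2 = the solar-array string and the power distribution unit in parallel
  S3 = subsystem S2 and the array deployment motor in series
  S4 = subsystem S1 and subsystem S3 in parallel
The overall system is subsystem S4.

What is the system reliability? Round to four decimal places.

Series (shunt driver and load switch): 0.965000 × 0.754000 = 0.727610
Parallel (solar-array string and power distribution unit): 1 − (1 − 0.881000)(1 − 0.989000) = 0.998691
Series ([0.998691] and array deployment motor): 0.998691 × 0.866000 = 0.864866
Parallel ([0.727610] and [0.864866]): 1 − (1 − 0.727610)(1 − 0.864866) = 0.9632

0.9632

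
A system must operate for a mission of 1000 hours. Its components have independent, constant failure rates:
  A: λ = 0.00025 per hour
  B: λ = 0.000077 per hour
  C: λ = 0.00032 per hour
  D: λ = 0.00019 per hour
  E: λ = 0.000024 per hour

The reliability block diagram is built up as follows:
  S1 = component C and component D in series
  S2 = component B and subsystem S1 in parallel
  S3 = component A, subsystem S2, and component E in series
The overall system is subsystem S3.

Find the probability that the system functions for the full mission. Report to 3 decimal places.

0.738

R(A) = exp(−0.00025 × 1000) = 0.77880
R(B) = exp(−0.000077 × 1000) = 0.92589
R(C) = exp(−0.00032 × 1000) = 0.72615
R(D) = exp(−0.00019 × 1000) = 0.82696
R(E) = exp(−0.000024 × 1000) = 0.97629
Series (C and D): 0.72615 × 0.82696 = 0.60050
Parallel (B and [0.60050]): 1 − (1 − 0.92589)(1 − 0.60050) = 0.97039
Series (A, [0.97039], and E): 0.77880 × 0.97039 × 0.97629 = 0.738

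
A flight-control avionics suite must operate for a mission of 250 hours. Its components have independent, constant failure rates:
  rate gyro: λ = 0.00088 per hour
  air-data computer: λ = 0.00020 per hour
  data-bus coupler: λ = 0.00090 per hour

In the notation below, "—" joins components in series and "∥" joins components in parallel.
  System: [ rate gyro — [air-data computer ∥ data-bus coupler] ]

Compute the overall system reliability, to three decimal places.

R(rate gyro) = exp(−0.00088 × 250) = 0.80252
R(air-data computer) = exp(−0.00020 × 250) = 0.95123
R(data-bus coupler) = exp(−0.00090 × 250) = 0.79852
Parallel (air-data computer and data-bus coupler): 1 − (1 − 0.95123)(1 − 0.79852) = 0.99017
Series (rate gyro and [0.99017]): 0.80252 × 0.99017 = 0.795

0.795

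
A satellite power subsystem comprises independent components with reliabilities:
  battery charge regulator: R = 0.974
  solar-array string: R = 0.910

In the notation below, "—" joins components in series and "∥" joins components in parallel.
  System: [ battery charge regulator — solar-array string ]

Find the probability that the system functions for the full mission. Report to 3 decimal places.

Series (battery charge regulator and solar-array string): 0.97400 × 0.91000 = 0.886

0.886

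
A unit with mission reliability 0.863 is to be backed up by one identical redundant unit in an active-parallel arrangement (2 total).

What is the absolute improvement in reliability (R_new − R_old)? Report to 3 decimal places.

0.118

R_before = 0.863
R_after = 1 − (1 − 0.863)^2 = 0.981
ΔR = 0.981 − 0.863 = 0.118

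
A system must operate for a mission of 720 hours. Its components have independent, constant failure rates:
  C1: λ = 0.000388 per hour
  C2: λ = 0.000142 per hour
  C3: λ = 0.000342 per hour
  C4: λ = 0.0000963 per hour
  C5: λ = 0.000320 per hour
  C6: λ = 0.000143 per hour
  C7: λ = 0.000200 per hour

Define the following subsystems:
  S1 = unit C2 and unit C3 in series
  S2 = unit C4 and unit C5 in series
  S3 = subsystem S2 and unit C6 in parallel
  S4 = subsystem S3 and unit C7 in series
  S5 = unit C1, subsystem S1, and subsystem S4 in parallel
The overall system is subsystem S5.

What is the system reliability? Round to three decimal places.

R(C1) = exp(−0.000388 × 720) = 0.75627
R(C2) = exp(−0.000142 × 720) = 0.90281
R(C3) = exp(−0.000342 × 720) = 0.78173
R(C4) = exp(−0.0000963 × 720) = 0.93301
R(C5) = exp(−0.000320 × 720) = 0.79422
R(C6) = exp(−0.000143 × 720) = 0.90216
R(C7) = exp(−0.000200 × 720) = 0.86589
Series (C2 and C3): 0.90281 × 0.78173 = 0.70575
Series (C4 and C5): 0.93301 × 0.79422 = 0.74102
Parallel ([0.74102] and C6): 1 − (1 − 0.74102)(1 − 0.90216) = 0.97466
Series ([0.97466] and C7): 0.97466 × 0.86589 = 0.84395
Parallel (C1, [0.70575], and [0.84395]): 1 − (1 − 0.75627)(1 − 0.70575)(1 − 0.84395) = 0.989

0.989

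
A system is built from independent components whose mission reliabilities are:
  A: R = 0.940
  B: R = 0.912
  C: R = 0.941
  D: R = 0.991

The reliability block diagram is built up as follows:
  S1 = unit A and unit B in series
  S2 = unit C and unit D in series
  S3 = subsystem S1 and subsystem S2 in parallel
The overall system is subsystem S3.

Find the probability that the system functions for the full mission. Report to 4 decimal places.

0.9904

Series (A and B): 0.940000 × 0.912000 = 0.857280
Series (C and D): 0.941000 × 0.991000 = 0.932531
Parallel ([0.857280] and [0.932531]): 1 − (1 − 0.857280)(1 − 0.932531) = 0.9904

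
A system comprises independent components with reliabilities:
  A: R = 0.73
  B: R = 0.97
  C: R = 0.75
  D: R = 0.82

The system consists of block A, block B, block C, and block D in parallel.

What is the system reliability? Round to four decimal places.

Parallel (A, B, C, and D): 1 − (1 − 0.730000)(1 − 0.970000)(1 − 0.750000)(1 − 0.820000) = 0.9996

0.9996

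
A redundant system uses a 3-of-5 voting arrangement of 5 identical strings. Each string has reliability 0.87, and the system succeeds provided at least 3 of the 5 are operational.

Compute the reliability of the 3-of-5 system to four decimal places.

0.9821

R = Σ_{i=3}^{5} C(5,i) p^i (1−p)^{5−i} with p = 0.87
C(5,3)·0.87^3·0.13^2 = 0.111287
C(5,4)·0.87^4·0.13^1 = 0.372383
C(5,5)·0.87^5·0.13^0 = 0.498421
Sum = 0.9821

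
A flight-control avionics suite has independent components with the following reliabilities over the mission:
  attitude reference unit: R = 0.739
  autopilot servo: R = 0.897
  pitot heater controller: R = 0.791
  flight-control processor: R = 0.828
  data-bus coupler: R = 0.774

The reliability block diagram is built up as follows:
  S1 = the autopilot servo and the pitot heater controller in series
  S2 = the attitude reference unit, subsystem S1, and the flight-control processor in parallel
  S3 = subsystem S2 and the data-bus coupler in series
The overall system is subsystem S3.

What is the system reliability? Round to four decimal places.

Series (autopilot servo and pitot heater controller): 0.897000 × 0.791000 = 0.709527
Parallel (attitude reference unit, [0.709527], and flight-control processor): 1 − (1 − 0.739000)(1 − 0.709527)(1 − 0.828000) = 0.986960
Series ([0.986960] and data-bus coupler): 0.986960 × 0.774000 = 0.7639

0.7639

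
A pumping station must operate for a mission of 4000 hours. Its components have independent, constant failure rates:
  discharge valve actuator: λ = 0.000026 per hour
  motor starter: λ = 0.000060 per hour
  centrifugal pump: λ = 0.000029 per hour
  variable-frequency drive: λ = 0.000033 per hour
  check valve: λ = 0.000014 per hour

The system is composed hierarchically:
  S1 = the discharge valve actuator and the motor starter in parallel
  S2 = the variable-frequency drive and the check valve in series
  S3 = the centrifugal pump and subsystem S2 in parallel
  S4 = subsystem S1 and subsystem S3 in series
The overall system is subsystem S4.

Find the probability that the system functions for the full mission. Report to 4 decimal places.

0.9605

R(discharge valve actuator) = exp(−0.000026 × 4000) = 0.901225
R(motor starter) = exp(−0.000060 × 4000) = 0.786628
R(centrifugal pump) = exp(−0.000029 × 4000) = 0.890475
R(variable-frequency drive) = exp(−0.000033 × 4000) = 0.876341
R(check valve) = exp(−0.000014 × 4000) = 0.945539
Parallel (discharge valve actuator and motor starter): 1 − (1 − 0.901225)(1 − 0.786628) = 0.978924
Series (variable-frequency drive and check valve): 0.876341 × 0.945539 = 0.828615
Parallel (centrifugal pump and [0.828615]): 1 − (1 − 0.890475)(1 − 0.828615) = 0.981229
Series ([0.978924] and [0.981229]): 0.978924 × 0.981229 = 0.9605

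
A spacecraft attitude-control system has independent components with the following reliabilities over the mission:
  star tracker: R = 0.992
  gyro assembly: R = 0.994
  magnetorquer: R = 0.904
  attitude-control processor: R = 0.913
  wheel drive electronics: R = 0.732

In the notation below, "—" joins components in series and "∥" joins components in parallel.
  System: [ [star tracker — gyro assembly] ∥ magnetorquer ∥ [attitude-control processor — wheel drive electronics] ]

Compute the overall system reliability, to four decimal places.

0.9996

Series (star tracker and gyro assembly): 0.992000 × 0.994000 = 0.986048
Series (attitude-control processor and wheel drive electronics): 0.913000 × 0.732000 = 0.668316
Parallel ([0.986048], magnetorquer, and [0.668316]): 1 − (1 − 0.986048)(1 − 0.904000)(1 − 0.668316) = 0.9996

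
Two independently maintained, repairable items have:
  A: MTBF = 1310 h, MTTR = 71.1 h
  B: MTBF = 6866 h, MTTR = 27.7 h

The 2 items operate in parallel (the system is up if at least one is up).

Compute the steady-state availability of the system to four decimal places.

0.9998

A(A) = MTBF/(MTBF+MTTR) = 1310/(1310+71.1) = 0.948519
A(B) = MTBF/(MTBF+MTTR) = 6866/(6866+27.7) = 0.995982
Parallel availability: 1 − (1 − 0.948519)(1 − 0.995982) = 0.9998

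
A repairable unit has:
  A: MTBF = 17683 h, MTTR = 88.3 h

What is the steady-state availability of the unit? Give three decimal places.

A(A) = MTBF/(MTBF+MTTR) = 17683/(17683+88.3) = 0.995

0.995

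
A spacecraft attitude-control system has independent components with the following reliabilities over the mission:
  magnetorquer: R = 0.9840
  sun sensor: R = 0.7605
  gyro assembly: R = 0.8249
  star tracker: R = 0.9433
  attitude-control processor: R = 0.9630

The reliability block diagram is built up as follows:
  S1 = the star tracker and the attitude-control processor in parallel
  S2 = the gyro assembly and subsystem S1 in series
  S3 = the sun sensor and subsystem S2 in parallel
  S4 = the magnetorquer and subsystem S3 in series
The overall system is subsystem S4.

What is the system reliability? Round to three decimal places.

Parallel (star tracker and attitude-control processor): 1 − (1 − 0.94330)(1 − 0.96300) = 0.99790
Series (gyro assembly and [0.99790]): 0.82490 × 0.99790 = 0.82317
Parallel (sun sensor and [0.82317]): 1 − (1 − 0.76050)(1 − 0.82317) = 0.95765
Series (magnetorquer and [0.95765]): 0.98400 × 0.95765 = 0.942

0.942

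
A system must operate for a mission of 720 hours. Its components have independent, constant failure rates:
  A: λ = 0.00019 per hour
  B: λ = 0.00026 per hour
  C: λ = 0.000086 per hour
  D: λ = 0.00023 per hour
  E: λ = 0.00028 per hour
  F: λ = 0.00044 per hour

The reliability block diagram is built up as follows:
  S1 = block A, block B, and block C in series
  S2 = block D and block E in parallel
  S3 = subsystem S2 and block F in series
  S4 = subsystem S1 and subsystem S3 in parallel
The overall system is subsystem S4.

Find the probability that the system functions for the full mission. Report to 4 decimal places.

R(A) = exp(−0.00019 × 720) = 0.872145
R(B) = exp(−0.00026 × 720) = 0.829278
R(C) = exp(−0.000086 × 720) = 0.939958
R(D) = exp(−0.00023 × 720) = 0.847385
R(E) = exp(−0.00028 × 720) = 0.817422
R(F) = exp(−0.00044 × 720) = 0.728476
Series (A, B, and C): 0.872145 × 0.829278 × 0.939958 = 0.679825
Parallel (D and E): 1 − (1 − 0.847385)(1 − 0.817422) = 0.972136
Series ([0.972136] and F): 0.972136 × 0.728476 = 0.708178
Parallel ([0.679825] and [0.708178]): 1 − (1 − 0.679825)(1 − 0.708178) = 0.9066

0.9066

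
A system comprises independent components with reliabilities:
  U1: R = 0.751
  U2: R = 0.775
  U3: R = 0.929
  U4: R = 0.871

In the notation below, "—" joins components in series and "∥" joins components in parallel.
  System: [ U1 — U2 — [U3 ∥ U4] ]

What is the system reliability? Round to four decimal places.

0.5767

Parallel (U3 and U4): 1 − (1 − 0.929000)(1 − 0.871000) = 0.990841
Series (U1, U2, and [0.990841]): 0.751000 × 0.775000 × 0.990841 = 0.5767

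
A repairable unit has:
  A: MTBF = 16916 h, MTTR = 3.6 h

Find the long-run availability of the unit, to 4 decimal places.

0.9998

A(A) = MTBF/(MTBF+MTTR) = 16916/(16916+3.6) = 0.9998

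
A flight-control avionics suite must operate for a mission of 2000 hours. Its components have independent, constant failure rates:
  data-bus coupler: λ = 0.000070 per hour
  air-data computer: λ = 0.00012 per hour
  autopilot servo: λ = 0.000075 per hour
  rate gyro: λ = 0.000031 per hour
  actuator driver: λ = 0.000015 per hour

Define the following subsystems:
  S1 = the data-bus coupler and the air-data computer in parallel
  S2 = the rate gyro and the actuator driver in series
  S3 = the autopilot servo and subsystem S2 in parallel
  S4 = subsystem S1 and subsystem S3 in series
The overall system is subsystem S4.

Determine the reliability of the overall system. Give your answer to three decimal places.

R(data-bus coupler) = exp(−0.000070 × 2000) = 0.86936
R(air-data computer) = exp(−0.00012 × 2000) = 0.78663
R(autopilot servo) = exp(−0.000075 × 2000) = 0.86071
R(rate gyro) = exp(−0.000031 × 2000) = 0.93988
R(actuator driver) = exp(−0.000015 × 2000) = 0.97045
Parallel (data-bus coupler and air-data computer): 1 − (1 − 0.86936)(1 − 0.78663) = 0.97213
Series (rate gyro and actuator driver): 0.93988 × 0.97045 = 0.91211
Parallel (autopilot servo and [0.91211]): 1 − (1 − 0.86071)(1 − 0.91211) = 0.98776
Series ([0.97213] and [0.98776]): 0.97213 × 0.98776 = 0.960

0.960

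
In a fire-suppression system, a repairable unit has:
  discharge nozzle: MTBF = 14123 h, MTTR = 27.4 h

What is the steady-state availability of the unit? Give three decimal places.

A(discharge nozzle) = MTBF/(MTBF+MTTR) = 14123/(14123+27.4) = 0.998

0.998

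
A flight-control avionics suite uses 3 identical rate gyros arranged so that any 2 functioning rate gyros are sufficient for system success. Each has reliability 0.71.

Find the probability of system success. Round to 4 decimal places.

R = Σ_{i=2}^{3} C(3,i) p^i (1−p)^{3−i} with p = 0.71
C(3,2)·0.71^2·0.29^1 = 0.438567
C(3,3)·0.71^3·0.29^0 = 0.357911
Sum = 0.7965

0.7965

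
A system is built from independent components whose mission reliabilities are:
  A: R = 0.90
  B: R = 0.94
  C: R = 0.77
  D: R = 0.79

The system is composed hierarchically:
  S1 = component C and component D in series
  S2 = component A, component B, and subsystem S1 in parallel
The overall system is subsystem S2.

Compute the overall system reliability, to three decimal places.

Series (C and D): 0.77000 × 0.79000 = 0.60830
Parallel (A, B, and [0.60830]): 1 − (1 − 0.90000)(1 − 0.94000)(1 − 0.60830) = 0.998

0.998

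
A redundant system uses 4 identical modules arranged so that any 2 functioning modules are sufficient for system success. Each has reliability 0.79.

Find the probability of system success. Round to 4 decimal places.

0.9688

R = Σ_{i=2}^{4} C(4,i) p^i (1−p)^{4−i} with p = 0.79
C(4,2)·0.79^2·0.21^2 = 0.165137
C(4,3)·0.79^3·0.21^1 = 0.414153
C(4,4)·0.79^4·0.21^0 = 0.389501
Sum = 0.9688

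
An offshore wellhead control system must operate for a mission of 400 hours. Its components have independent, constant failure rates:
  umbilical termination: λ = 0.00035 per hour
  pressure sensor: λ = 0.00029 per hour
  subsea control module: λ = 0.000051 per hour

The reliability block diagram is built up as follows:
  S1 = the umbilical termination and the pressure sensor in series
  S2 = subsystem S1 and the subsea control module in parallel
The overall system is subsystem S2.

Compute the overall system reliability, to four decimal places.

R(umbilical termination) = exp(−0.00035 × 400) = 0.869358
R(pressure sensor) = exp(−0.00029 × 400) = 0.890475
R(subsea control module) = exp(−0.000051 × 400) = 0.979807
Series (umbilical termination and pressure sensor): 0.869358 × 0.890475 = 0.774142
Parallel ([0.774142] and subsea control module): 1 − (1 − 0.774142)(1 − 0.979807) = 0.9954

0.9954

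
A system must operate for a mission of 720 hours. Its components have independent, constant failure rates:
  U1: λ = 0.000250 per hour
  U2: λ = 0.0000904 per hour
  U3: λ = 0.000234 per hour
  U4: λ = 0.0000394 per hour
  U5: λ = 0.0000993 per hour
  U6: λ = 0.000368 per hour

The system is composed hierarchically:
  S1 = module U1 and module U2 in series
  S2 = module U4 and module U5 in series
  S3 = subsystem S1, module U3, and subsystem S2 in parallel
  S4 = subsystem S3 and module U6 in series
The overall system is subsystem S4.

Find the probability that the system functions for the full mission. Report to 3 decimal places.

0.765

R(U1) = exp(−0.000250 × 720) = 0.83527
R(U2) = exp(−0.0000904 × 720) = 0.93699
R(U3) = exp(−0.000234 × 720) = 0.84495
R(U4) = exp(−0.0000394 × 720) = 0.97203
R(U5) = exp(−0.0000993 × 720) = 0.93100
R(U6) = exp(−0.000368 × 720) = 0.76724
Series (U1 and U2): 0.83527 × 0.93699 = 0.78264
Series (U4 and U5): 0.97203 × 0.93100 = 0.90496
Parallel ([0.78264], U3, and [0.90496]): 1 − (1 − 0.78264)(1 − 0.84495)(1 − 0.90496) = 0.99680
Series ([0.99680] and U6): 0.99680 × 0.76724 = 0.765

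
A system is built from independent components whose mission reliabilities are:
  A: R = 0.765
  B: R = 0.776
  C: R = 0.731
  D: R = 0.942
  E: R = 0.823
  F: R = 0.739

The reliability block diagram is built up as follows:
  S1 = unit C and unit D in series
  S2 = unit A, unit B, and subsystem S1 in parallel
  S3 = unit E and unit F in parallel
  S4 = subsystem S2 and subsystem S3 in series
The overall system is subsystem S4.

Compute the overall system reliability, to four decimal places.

0.9382

Series (C and D): 0.731000 × 0.942000 = 0.688602
Parallel (A, B, and [0.688602]): 1 − (1 − 0.765000)(1 − 0.776000)(1 − 0.688602) = 0.983608
Parallel (E and F): 1 − (1 − 0.823000)(1 − 0.739000) = 0.953803
Series ([0.983608] and [0.953803]): 0.983608 × 0.953803 = 0.9382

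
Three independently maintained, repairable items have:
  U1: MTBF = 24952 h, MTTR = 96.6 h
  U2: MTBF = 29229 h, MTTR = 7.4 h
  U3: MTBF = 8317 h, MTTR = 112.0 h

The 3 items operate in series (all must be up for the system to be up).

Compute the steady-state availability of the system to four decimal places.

0.9827

A(U1) = MTBF/(MTBF+MTTR) = 24952/(24952+96.6) = 0.996143
A(U2) = MTBF/(MTBF+MTTR) = 29229/(29229+7.4) = 0.999747
A(U3) = MTBF/(MTBF+MTTR) = 8317/(8317+112.0) = 0.986713
Series availability: 0.996143 × 0.999747 × 0.986713 = 0.9827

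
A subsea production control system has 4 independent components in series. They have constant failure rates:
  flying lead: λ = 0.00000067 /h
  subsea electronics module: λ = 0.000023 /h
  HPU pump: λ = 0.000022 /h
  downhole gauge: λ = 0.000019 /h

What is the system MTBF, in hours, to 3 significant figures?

15500

Series of exponential components: λ_sys = Σ λ_i
λ_sys = 0.00000067 + 0.000023 + 0.000022 + 0.000019 = 6.4670e-05 /h
MTBF = 1 / λ_sys = 15500 h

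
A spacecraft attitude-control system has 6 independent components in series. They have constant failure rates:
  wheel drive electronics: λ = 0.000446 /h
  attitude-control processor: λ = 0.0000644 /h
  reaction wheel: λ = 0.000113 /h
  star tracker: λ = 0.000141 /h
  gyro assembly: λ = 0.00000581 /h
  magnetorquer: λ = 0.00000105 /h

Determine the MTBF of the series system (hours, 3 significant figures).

Series of exponential components: λ_sys = Σ λ_i
λ_sys = 0.000446 + 0.0000644 + 0.000113 + 0.000141 + 0.00000581 + 0.00000105 = 7.7126e-04 /h
MTBF = 1 / λ_sys = 1300 h

1300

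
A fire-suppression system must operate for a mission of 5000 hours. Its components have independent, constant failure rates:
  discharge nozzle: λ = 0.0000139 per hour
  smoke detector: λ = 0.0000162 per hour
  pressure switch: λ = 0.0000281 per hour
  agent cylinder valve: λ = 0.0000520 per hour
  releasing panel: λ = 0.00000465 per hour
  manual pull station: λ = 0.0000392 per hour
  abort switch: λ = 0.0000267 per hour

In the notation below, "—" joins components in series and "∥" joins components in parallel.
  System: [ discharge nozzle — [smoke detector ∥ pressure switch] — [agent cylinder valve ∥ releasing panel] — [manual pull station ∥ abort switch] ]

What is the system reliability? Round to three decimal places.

R(discharge nozzle) = exp(−0.0000139 × 5000) = 0.93286
R(smoke detector) = exp(−0.0000162 × 5000) = 0.92219
R(pressure switch) = exp(−0.0000281 × 5000) = 0.86892
R(agent cylinder valve) = exp(−0.0000520 × 5000) = 0.77105
R(releasing panel) = exp(−0.00000465 × 5000) = 0.97702
R(manual pull station) = exp(−0.0000392 × 5000) = 0.82201
R(abort switch) = exp(−0.0000267 × 5000) = 0.87503
Parallel (smoke detector and pressure switch): 1 − (1 − 0.92219)(1 − 0.86892) = 0.98980
Parallel (agent cylinder valve and releasing panel): 1 − (1 − 0.77105)(1 − 0.97702) = 0.99474
Parallel (manual pull station and abort switch): 1 − (1 − 0.82201)(1 − 0.87503) = 0.97776
Series (discharge nozzle, [0.98980], [0.99474], and [0.97776]): 0.93286 × 0.98980 × 0.99474 × 0.97776 = 0.898

0.898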